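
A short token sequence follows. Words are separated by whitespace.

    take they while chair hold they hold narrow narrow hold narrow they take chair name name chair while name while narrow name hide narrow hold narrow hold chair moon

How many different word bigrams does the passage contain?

29 tokens → 28 bigram windows in total.
Repeated bigrams (each contributes count−1 duplicates):
  hold narrow: 3
  narrow hold: 3
4 duplicate windows → 28 − 4 = 24 distinct.

24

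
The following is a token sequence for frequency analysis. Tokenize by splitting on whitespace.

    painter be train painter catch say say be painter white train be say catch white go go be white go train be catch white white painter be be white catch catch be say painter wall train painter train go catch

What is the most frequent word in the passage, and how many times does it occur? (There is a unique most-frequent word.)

Unigram frequencies (highest first):
  be: 8
  painter: 6
  catch: 6
  white: 6
  train: 5
  say: 4
  … (2 more, each ≤ 4)

"be", 8 times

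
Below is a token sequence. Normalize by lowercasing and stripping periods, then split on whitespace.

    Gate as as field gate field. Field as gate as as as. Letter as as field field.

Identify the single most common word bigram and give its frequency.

Bigram frequencies (highest first):
  as as: 4
  gate as: 2
  as field: 2
  field field: 2
  field gate: 1
  gate field: 1
  … (4 more, each ≤ 1)

"as as", 4 times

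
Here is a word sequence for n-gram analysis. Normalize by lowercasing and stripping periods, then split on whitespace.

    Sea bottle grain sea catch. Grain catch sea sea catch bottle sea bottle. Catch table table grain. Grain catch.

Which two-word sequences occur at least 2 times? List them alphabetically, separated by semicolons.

grain catch; sea bottle; sea catch

Bigram counts meeting the condition (at least 2 times):
  grain catch: 2
  sea bottle: 2
  sea catch: 2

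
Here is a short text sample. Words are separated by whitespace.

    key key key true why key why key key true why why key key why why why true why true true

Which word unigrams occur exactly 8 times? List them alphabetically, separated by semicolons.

key; why

Unigram counts meeting the condition (exactly 8 times):
  key: 8
  why: 8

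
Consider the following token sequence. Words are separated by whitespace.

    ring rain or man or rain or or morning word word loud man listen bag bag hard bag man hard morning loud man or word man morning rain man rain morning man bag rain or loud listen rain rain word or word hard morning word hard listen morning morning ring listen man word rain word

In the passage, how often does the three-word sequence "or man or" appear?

Scanning the 53 overlapping trigram windows for "or man or":
  position 3–5: or man or

1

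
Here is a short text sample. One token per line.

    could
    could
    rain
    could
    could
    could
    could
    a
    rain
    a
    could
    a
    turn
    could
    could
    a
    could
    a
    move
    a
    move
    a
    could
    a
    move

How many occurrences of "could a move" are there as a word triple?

2

Scanning the 23 overlapping trigram windows for "could a move":
  position 17–19: could a move
  position 23–25: could a move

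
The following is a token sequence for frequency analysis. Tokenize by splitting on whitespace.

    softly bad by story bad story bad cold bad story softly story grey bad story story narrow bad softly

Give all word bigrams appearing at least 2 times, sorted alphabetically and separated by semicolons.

Bigram counts meeting the condition (at least 2 times):
  bad story: 3
  story bad: 2

bad story; story bad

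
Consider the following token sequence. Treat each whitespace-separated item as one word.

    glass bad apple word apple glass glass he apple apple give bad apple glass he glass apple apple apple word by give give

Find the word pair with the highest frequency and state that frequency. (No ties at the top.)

Bigram frequencies (highest first):
  apple apple: 3
  bad apple: 2
  apple word: 2
  apple glass: 2
  glass he: 2
  glass bad: 1
  … (10 more, each ≤ 1)

"apple apple", 3 times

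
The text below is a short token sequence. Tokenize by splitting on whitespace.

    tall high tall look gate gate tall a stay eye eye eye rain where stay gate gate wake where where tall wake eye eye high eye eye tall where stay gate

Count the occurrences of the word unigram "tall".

Scanning the 31 tokens for "tall":
  position 1: tall
  position 3: tall
  position 7: tall
  position 21: tall
  position 28: tall

5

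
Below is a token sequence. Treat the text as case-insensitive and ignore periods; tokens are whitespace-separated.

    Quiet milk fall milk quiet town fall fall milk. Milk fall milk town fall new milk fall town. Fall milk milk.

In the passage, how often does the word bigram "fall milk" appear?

4

Scanning the 20 overlapping bigram windows for "fall milk":
  position 3–4: fall milk
  position 8–9: fall milk
  position 11–12: fall milk
  position 19–20: fall milk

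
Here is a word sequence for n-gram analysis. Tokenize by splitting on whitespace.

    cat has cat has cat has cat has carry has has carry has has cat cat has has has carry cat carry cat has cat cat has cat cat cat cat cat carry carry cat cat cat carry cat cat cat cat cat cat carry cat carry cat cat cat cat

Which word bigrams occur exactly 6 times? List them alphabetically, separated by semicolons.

carry cat; has cat

Bigram counts meeting the condition (exactly 6 times):
  carry cat: 6
  has cat: 6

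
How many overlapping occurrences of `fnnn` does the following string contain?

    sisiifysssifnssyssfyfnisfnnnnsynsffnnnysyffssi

Sliding a length-4 window over the 46 characters (43 positions):
  position 25–28: fnnn
  position 35–38: fnnn

2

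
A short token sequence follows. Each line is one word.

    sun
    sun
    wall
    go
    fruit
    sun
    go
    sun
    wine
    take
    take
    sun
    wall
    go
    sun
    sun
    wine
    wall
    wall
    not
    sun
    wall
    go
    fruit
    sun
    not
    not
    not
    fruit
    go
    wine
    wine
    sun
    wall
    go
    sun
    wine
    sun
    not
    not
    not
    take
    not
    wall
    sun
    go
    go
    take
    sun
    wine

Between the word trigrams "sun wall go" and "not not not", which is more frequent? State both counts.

"sun wall go": 4 occurrences
"not not not": 2 occurrences

"sun wall go" (4 vs 2)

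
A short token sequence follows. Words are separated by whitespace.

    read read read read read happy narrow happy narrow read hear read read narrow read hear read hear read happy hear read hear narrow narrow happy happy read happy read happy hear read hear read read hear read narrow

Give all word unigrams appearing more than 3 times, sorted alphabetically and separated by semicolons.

Unigram counts meeting the condition (more than 3 times):
  happy: 7
  hear: 8
  narrow: 6
  read: 18

happy; hear; narrow; read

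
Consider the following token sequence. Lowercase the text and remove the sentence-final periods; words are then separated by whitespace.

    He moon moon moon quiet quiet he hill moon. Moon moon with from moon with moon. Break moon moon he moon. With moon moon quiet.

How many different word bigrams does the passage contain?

25 tokens → 24 bigram windows in total.
Repeated bigrams (each contributes count−1 duplicates):
  moon moon: 6
  moon with: 3
  he moon: 2
  moon quiet: 2
  with moon: 2
10 duplicate windows → 24 − 10 = 14 distinct.

14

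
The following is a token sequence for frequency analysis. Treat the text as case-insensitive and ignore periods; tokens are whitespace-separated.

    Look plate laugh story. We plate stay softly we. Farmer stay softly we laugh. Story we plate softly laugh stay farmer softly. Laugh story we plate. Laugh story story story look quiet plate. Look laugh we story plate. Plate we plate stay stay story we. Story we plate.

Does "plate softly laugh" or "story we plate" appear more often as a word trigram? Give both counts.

"plate softly laugh": 1 occurrence
"story we plate": 4 occurrences

"story we plate" (4 vs 1)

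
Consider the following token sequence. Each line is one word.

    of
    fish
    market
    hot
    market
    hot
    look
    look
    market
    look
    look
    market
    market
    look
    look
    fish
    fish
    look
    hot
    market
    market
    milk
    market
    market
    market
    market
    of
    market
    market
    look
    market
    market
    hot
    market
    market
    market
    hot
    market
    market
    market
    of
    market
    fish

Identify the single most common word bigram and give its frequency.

Bigram frequencies (highest first):
  market market: 11
  market hot: 4
  hot market: 4
  look look: 3
  look market: 3
  market look: 3
  … (12 more, each ≤ 2)

"market market", 11 times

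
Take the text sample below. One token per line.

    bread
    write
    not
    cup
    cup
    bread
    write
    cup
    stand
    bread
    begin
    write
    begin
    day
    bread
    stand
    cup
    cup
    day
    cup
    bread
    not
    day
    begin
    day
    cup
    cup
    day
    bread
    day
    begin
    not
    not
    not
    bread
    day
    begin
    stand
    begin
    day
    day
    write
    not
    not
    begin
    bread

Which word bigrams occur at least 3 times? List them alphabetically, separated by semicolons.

Bigram counts meeting the condition (at least 3 times):
  begin day: 3
  cup cup: 3
  day begin: 3
  not not: 3

begin day; cup cup; day begin; not not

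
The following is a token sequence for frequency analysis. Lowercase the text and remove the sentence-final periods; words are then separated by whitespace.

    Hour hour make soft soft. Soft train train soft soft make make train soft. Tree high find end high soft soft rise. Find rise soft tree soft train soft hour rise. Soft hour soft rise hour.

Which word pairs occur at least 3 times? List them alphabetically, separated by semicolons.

Bigram counts meeting the condition (at least 3 times):
  soft soft: 4
  train soft: 3

soft soft; train soft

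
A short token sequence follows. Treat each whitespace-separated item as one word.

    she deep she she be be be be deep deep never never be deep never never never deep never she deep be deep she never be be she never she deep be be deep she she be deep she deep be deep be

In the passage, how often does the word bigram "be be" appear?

Scanning the 42 overlapping bigram windows for "be be":
  position 5–6: be be
  position 6–7: be be
  position 7–8: be be
  position 26–27: be be
  position 32–33: be be

5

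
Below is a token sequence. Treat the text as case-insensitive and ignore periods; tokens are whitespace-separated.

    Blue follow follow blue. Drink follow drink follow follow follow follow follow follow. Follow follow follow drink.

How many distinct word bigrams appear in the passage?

6

17 tokens → 16 bigram windows in total.
Repeated bigrams (each contributes count−1 duplicates):
  follow follow: 9
  drink follow: 2
  follow drink: 2
10 duplicate windows → 16 − 10 = 6 distinct.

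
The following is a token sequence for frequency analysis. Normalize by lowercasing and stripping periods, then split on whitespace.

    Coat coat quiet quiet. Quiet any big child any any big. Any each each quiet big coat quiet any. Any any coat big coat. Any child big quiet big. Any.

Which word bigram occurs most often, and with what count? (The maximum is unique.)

"any any", 3 times

Bigram frequencies (highest first):
  any any: 3
  coat quiet: 2
  quiet quiet: 2
  quiet any: 2
  any big: 2
  big any: 2
  … (14 more, each ≤ 2)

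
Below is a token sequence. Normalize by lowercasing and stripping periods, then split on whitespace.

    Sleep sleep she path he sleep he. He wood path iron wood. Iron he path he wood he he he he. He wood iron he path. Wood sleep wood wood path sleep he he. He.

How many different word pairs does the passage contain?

20

35 tokens → 34 bigram windows in total.
Repeated bigrams (each contributes count−1 duplicates):
  he he: 7
  he wood: 3
  he path: 2
  iron he: 2
  path he: 2
  sleep he: 2
  wood iron: 2
  wood path: 2
14 duplicate windows → 34 − 14 = 20 distinct.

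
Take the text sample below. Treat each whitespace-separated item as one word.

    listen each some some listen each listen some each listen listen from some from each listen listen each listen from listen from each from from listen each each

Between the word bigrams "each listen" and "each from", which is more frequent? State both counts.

"each listen" (4 vs 1)

"each listen": 4 occurrences
"each from": 1 occurrence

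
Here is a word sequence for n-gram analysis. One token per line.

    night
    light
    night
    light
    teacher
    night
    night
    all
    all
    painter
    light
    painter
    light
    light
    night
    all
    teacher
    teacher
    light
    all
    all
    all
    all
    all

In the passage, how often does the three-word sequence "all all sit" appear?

Scanning the 22 overlapping trigram windows for "all all sit":
  (none found)

0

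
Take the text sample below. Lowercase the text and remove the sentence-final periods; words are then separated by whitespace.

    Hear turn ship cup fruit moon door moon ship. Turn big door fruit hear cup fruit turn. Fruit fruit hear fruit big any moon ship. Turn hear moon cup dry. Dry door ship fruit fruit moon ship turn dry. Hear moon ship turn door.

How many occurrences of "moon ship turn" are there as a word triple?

4

Scanning the 42 overlapping trigram windows for "moon ship turn":
  position 8–10: moon ship turn
  position 24–26: moon ship turn
  position 36–38: moon ship turn
  position 41–43: moon ship turn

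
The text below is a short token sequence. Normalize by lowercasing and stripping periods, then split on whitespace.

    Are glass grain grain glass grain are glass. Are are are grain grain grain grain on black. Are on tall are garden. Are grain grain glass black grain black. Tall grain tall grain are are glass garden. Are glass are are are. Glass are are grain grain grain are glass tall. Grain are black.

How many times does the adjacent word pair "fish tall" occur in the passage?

Scanning the 53 overlapping bigram windows for "fish tall":
  (none found)

0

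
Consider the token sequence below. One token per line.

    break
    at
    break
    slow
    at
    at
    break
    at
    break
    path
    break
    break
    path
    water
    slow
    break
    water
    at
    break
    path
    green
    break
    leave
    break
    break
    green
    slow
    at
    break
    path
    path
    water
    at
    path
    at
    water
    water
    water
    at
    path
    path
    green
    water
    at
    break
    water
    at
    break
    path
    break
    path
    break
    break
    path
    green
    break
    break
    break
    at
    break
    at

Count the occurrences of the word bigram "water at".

5

Scanning the 60 overlapping bigram windows for "water at":
  position 17–18: water at
  position 32–33: water at
  position 38–39: water at
  position 43–44: water at
  position 46–47: water at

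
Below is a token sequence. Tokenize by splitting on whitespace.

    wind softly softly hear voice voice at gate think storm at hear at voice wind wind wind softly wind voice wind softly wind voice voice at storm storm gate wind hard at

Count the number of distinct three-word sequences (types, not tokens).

32 tokens → 30 trigram windows in total.
Repeated trigrams (each contributes count−1 duplicates):
  softly wind voice: 2
  voice voice at: 2
  wind softly wind: 2
3 duplicate windows → 30 − 3 = 27 distinct.

27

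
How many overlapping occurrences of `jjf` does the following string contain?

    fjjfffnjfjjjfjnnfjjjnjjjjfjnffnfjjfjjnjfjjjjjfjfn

5

Sliding a length-3 window over the 49 characters (47 positions):
  position 2–4: jjf
  position 11–13: jjf
  position 24–26: jjf
  position 33–35: jjf
  position 44–46: jjf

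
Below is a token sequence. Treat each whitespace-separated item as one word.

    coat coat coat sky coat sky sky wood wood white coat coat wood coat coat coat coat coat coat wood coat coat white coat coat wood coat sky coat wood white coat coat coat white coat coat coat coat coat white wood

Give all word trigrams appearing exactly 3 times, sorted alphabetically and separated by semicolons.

coat coat white; coat coat wood; coat wood coat

Trigram counts meeting the condition (exactly 3 times):
  coat coat white: 3
  coat coat wood: 3
  coat wood coat: 3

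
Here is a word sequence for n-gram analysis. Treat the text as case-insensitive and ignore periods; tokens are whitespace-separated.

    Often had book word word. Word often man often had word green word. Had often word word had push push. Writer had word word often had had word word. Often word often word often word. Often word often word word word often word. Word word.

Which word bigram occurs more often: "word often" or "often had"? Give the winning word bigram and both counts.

"word often": 8 occurrences
"often had": 3 occurrences

"word often" (8 vs 3)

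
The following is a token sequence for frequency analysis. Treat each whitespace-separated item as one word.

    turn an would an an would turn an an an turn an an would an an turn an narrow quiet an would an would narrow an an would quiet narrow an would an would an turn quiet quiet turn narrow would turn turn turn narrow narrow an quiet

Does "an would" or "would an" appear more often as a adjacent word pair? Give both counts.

"an would": 8 occurrences
"would an": 5 occurrences

"an would" (8 vs 5)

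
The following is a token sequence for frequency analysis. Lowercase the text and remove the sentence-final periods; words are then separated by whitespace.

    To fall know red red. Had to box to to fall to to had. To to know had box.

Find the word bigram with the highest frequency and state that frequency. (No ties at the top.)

Bigram frequencies (highest first):
  to to: 3
  to fall: 2
  had to: 2
  fall know: 1
  know red: 1
  red red: 1
  … (8 more, each ≤ 1)

"to to", 3 times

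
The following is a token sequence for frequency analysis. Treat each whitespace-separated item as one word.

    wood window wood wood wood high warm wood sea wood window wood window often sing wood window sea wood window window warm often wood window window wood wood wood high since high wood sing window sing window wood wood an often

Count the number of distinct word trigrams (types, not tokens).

41 tokens → 39 trigram windows in total.
Repeated trigrams (each contributes count−1 duplicates):
  window wood wood: 3
  sea wood window: 2
  wood window window: 2
  wood window wood: 2
  wood wood high: 2
  wood wood wood: 2
7 duplicate windows → 39 − 7 = 32 distinct.

32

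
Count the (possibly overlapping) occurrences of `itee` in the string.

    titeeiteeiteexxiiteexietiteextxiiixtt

Sliding a length-4 window over the 37 characters (34 positions):
  position 2–5: itee
  position 6–9: itee
  position 10–13: itee
  position 17–20: itee
  position 25–28: itee

5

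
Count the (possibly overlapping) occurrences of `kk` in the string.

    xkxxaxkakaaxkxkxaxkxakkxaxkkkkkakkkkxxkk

Sliding a length-2 window over the 40 characters (39 positions):
  position 22–23: kk
  position 27–28: kk
  position 28–29: kk
  position 29–30: kk
  position 30–31: kk
  position 33–34: kk
  position 34–35: kk
  position 35–36: kk
  position 39–40: kk

9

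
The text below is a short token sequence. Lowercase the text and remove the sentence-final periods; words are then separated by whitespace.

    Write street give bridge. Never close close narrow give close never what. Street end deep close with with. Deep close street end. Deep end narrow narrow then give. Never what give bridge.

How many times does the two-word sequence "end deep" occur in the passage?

2

Scanning the 31 overlapping bigram windows for "end deep":
  position 14–15: end deep
  position 22–23: end deep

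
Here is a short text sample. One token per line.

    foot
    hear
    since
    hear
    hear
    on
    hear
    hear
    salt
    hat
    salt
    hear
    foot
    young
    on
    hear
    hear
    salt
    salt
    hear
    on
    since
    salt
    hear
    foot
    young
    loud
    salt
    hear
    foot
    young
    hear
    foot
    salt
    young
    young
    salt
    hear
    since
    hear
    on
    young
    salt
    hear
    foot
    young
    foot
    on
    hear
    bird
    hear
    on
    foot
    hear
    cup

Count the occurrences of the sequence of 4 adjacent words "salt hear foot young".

4

Scanning the 52 overlapping 4-gram windows for "salt hear foot young":
  position 11–14: salt hear foot young
  position 23–26: salt hear foot young
  position 28–31: salt hear foot young
  position 43–46: salt hear foot young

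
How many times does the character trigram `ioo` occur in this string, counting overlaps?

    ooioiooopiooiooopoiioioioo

4

Sliding a length-3 window over the 26 characters (24 positions):
  position 5–7: ioo
  position 10–12: ioo
  position 13–15: ioo
  position 24–26: ioo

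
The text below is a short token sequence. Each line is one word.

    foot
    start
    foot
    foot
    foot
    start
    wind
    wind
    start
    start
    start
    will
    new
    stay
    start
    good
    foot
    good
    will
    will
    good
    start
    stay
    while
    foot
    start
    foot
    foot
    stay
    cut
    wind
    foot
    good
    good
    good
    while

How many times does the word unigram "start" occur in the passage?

8

Scanning the 36 tokens for "start":
  position 2: start
  position 6: start
  position 9: start
  position 10: start
  position 11: start
  position 15: start
  position 22: start
  position 26: start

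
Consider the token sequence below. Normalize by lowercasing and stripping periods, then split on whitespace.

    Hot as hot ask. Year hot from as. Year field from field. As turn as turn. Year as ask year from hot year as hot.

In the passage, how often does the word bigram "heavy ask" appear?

Scanning the 24 overlapping bigram windows for "heavy ask":
  (none found)

0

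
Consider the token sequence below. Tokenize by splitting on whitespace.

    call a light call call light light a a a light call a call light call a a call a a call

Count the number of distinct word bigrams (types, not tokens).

9

22 tokens → 21 bigram windows in total.
Repeated bigrams (each contributes count−1 duplicates):
  a a: 4
  call a: 4
  a call: 3
  light call: 3
  a light: 2
  call light: 2
12 duplicate windows → 21 − 12 = 9 distinct.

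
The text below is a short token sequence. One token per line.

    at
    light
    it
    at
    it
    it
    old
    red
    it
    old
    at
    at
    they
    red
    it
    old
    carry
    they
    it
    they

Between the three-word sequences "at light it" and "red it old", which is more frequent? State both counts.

"at light it": 1 occurrence
"red it old": 2 occurrences

"red it old" (2 vs 1)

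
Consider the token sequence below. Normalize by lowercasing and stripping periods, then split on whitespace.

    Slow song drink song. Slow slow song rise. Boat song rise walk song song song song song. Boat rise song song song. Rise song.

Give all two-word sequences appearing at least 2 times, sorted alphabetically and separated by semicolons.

Bigram counts meeting the condition (at least 2 times):
  rise song: 2
  slow song: 2
  song rise: 3
  song song: 6

rise song; slow song; song rise; song song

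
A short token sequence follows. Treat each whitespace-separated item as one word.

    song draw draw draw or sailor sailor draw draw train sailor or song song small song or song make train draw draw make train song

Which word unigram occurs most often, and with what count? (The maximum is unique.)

Unigram frequencies (highest first):
  draw: 7
  song: 6
  or: 3
  sailor: 3
  train: 3
  make: 2
  … (1 more, each ≤ 1)

"draw", 7 times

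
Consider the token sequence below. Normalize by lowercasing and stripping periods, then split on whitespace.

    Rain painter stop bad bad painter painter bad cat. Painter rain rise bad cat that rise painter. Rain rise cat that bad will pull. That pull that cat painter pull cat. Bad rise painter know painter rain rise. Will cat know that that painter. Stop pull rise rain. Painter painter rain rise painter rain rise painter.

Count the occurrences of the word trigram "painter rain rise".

Scanning the 54 overlapping trigram windows for "painter rain rise":
  position 10–12: painter rain rise
  position 17–19: painter rain rise
  position 36–38: painter rain rise
  position 50–52: painter rain rise
  position 53–55: painter rain rise

5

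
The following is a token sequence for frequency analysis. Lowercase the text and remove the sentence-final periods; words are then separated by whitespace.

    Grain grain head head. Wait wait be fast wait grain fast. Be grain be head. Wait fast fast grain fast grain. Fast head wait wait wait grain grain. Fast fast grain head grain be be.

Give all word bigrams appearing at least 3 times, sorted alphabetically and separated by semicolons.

fast grain; grain fast; head wait; wait wait

Bigram counts meeting the condition (at least 3 times):
  fast grain: 3
  grain fast: 4
  head wait: 3
  wait wait: 3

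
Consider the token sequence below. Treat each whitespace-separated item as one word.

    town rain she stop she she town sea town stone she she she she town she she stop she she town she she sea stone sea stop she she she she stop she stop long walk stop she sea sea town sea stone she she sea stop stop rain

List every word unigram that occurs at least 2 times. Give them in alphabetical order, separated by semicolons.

rain; sea; she; stone; stop; town

Unigram counts meeting the condition (at least 2 times):
  rain: 2
  sea: 7
  she: 21
  stone: 3
  stop: 8
  town: 6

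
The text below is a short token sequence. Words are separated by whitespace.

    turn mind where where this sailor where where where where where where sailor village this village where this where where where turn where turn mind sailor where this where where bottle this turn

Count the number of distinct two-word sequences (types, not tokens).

33 tokens → 32 bigram windows in total.
Repeated bigrams (each contributes count−1 duplicates):
  where where: 9
  where this: 3
  sailor where: 2
  this where: 2
  turn mind: 2
  where turn: 2
14 duplicate windows → 32 − 14 = 18 distinct.

18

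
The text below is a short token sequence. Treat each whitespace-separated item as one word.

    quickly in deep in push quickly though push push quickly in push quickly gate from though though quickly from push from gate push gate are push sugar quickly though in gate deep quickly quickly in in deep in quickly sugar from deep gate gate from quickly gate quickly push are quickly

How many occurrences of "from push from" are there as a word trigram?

Scanning the 49 overlapping trigram windows for "from push from":
  position 19–21: from push from

1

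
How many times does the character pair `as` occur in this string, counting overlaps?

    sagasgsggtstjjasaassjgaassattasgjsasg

Sliding a length-2 window over the 37 characters (36 positions):
  position 4–5: as
  position 15–16: as
  position 18–19: as
  position 24–25: as
  position 30–31: as
  position 35–36: as

6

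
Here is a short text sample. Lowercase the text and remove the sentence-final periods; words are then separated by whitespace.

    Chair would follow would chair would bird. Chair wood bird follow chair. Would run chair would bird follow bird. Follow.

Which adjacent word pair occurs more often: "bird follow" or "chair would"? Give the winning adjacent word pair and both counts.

"bird follow": 3 occurrences
"chair would": 4 occurrences

"chair would" (4 vs 3)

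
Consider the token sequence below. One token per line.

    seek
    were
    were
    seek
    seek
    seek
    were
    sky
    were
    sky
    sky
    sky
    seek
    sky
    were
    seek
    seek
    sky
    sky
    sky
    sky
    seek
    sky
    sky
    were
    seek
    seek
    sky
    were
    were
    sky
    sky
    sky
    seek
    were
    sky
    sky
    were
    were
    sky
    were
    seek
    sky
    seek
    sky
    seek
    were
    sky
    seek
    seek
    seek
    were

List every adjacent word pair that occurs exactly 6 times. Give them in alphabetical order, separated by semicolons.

Bigram counts meeting the condition (exactly 6 times):
  seek seek: 6
  seek sky: 6
  sky seek: 6
  sky were: 6
  were sky: 6

seek seek; seek sky; sky seek; sky were; were sky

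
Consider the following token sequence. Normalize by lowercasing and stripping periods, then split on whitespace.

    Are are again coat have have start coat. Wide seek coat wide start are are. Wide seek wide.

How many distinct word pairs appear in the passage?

14

18 tokens → 17 bigram windows in total.
Repeated bigrams (each contributes count−1 duplicates):
  are are: 2
  coat wide: 2
  wide seek: 2
3 duplicate windows → 17 − 3 = 14 distinct.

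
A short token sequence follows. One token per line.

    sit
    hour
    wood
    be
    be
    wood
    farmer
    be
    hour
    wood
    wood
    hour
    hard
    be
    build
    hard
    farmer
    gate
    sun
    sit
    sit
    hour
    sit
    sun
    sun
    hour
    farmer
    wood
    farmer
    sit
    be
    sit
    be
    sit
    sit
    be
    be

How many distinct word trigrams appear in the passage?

34

37 tokens → 35 trigram windows in total.
Repeated trigrams (each contributes count−1 duplicates):
  sit be sit: 2
1 duplicate windows → 35 − 1 = 34 distinct.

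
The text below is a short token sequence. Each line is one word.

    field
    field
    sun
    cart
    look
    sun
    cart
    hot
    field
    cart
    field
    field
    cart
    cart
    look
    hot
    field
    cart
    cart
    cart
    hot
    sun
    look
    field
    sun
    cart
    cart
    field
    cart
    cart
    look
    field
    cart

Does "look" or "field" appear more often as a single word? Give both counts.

"field" (9 vs 4)

"look": 4 occurrences
"field": 9 occurrences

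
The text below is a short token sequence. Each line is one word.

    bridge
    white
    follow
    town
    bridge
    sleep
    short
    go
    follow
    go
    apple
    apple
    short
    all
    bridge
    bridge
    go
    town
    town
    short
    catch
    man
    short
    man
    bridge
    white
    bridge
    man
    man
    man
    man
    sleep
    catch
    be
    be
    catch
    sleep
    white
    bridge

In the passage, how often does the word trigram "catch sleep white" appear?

1

Scanning the 37 overlapping trigram windows for "catch sleep white":
  position 36–38: catch sleep white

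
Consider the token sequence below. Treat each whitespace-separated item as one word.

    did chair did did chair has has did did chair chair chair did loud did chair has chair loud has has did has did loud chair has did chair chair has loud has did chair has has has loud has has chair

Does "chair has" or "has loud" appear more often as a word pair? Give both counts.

"chair has": 5 occurrences
"has loud": 2 occurrences

"chair has" (5 vs 2)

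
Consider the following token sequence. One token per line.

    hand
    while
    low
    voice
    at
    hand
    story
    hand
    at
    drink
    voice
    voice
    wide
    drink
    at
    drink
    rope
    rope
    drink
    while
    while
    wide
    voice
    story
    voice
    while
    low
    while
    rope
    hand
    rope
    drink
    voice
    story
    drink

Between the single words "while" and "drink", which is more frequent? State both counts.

"drink" (6 vs 5)

"while": 5 occurrences
"drink": 6 occurrences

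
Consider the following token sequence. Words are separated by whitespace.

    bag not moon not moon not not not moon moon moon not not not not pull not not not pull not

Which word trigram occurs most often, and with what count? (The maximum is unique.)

Trigram frequencies (highest first):
  not not not: 4
  not moon not: 2
  moon not not: 2
  not not pull: 2
  not pull not: 2
  bag not moon: 1
  … (6 more, each ≤ 1)

"not not not", 4 times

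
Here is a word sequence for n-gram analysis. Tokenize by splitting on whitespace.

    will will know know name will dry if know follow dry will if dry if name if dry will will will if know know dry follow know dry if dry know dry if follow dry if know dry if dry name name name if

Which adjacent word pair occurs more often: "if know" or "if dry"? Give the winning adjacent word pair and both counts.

"if know": 3 occurrences
"if dry": 4 occurrences

"if dry" (4 vs 3)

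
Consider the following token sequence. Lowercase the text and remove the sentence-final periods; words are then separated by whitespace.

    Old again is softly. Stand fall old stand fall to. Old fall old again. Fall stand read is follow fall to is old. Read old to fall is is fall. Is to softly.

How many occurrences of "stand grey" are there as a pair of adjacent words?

Scanning the 32 overlapping bigram windows for "stand grey":
  (none found)

0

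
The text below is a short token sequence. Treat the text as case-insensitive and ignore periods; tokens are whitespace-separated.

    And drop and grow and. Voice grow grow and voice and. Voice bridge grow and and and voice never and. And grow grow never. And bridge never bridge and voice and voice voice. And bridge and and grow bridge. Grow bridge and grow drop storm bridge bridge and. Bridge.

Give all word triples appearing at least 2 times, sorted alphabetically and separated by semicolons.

Trigram counts meeting the condition (at least 2 times):
  and and grow: 2
  and voice and: 2
  grow and voice: 2
  voice and voice: 2

and and grow; and voice and; grow and voice; voice and voice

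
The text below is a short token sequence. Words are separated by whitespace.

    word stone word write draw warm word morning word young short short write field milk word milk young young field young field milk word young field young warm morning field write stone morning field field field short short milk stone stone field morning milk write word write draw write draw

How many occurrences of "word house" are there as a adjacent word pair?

0

Scanning the 49 overlapping bigram windows for "word house":
  (none found)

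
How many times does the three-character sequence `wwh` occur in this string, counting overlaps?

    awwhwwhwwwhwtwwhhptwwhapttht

Sliding a length-3 window over the 28 characters (26 positions):
  position 2–4: wwh
  position 5–7: wwh
  position 9–11: wwh
  position 14–16: wwh
  position 20–22: wwh

5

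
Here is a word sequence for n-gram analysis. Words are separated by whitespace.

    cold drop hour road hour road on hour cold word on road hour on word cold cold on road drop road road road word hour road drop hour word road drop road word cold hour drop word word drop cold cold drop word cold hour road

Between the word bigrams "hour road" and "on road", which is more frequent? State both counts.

"hour road" (4 vs 2)

"hour road": 4 occurrences
"on road": 2 occurrences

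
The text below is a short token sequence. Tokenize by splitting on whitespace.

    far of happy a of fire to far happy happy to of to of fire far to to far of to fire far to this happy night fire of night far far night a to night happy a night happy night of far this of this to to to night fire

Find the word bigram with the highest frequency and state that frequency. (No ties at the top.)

Bigram frequencies (highest first):
  to to: 3
  far of: 2
  happy a: 2
  of fire: 2
  to far: 2
  to of: 2
  … (30 more, each ≤ 2)

"to to", 3 times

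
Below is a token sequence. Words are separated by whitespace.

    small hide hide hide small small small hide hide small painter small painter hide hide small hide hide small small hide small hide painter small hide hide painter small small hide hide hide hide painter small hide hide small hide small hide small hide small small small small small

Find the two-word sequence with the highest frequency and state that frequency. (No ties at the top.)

Bigram frequencies (highest first):
  small hide: 11
  hide hide: 10
  hide small: 9
  small small: 8
  painter small: 4
  hide painter: 3
  … (2 more, each ≤ 2)

"small hide", 11 times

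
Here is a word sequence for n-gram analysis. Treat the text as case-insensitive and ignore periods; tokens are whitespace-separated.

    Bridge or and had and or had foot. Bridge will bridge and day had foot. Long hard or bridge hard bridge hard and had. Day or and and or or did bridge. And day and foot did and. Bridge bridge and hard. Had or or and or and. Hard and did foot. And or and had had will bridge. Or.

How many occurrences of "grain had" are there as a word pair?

0

Scanning the 59 overlapping bigram windows for "grain had":
  (none found)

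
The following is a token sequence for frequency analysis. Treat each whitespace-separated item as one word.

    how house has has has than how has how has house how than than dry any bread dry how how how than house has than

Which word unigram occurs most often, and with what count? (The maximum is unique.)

Unigram frequencies (highest first):
  how: 7
  has: 6
  than: 5
  house: 3
  dry: 2
  any: 1
  … (1 more, each ≤ 1)

"how", 7 times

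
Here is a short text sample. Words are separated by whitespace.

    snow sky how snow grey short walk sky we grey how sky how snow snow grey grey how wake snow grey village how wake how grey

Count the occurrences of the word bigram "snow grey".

Scanning the 25 overlapping bigram windows for "snow grey":
  position 4–5: snow grey
  position 15–16: snow grey
  position 20–21: snow grey

3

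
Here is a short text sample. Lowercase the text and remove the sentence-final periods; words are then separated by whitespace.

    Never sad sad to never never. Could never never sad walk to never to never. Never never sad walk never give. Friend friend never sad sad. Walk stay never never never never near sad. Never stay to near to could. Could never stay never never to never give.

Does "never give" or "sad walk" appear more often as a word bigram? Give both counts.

"sad walk" (3 vs 2)

"never give": 2 occurrences
"sad walk": 3 occurrences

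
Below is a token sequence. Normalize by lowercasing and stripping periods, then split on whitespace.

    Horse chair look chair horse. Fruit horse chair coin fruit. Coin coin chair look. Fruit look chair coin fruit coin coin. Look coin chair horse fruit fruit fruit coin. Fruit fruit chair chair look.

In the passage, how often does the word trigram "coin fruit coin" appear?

Scanning the 32 overlapping trigram windows for "coin fruit coin":
  position 9–11: coin fruit coin
  position 18–20: coin fruit coin

2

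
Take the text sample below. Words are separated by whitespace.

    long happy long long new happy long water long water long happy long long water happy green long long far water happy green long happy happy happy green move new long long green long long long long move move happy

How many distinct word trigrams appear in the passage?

40 tokens → 38 trigram windows in total.
Repeated trigrams (each contributes count−1 duplicates):
  green long long: 2
  happy green long: 2
  happy long long: 2
  long happy long: 2
  long long long: 2
  long water long: 2
  water happy green: 2
7 duplicate windows → 38 − 7 = 31 distinct.

31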